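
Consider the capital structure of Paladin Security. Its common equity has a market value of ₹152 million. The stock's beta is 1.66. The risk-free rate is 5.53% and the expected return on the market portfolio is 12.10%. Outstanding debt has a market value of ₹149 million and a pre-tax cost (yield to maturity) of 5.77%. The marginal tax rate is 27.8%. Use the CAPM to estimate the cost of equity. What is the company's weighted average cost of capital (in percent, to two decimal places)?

10.36%

Market risk premium = 12.1% − 5.53% = 6.57%.
Cost of equity via CAPM: Re = 5.53% + 1.66 × 6.57% = 16.4362%.
Total capital V = 152 + 149 = 301.
Equity: weight = 152/301 = 0.5050; cost = 16.4362%.
Debt: weight = 149/301 = 0.4950; after-tax cost = 5.77% × (1 − 27.8%) = 4.1659%.
WACC = 0.5050 × 16.4362% + 0.4950 × 4.1659% = 10.3622%.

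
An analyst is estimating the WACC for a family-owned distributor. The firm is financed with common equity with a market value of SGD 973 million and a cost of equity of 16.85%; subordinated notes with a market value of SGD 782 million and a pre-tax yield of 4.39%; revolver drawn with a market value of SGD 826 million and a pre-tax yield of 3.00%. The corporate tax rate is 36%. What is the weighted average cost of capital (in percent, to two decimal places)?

7.82%

Total capital V = 973 + 782 + 826 = 2581.
Equity: weight = 973/2581 = 0.3770; cost = 16.85%.
Subordinated notes: weight = 782/2581 = 0.3030; after-tax cost = 4.39% × (1 − 36%) = 2.8096%.
Revolver drawn: weight = 826/2581 = 0.3200; after-tax cost = 3% × (1 − 36%) = 1.9200%.
WACC = 0.3770 × 16.8500% + 0.3030 × 2.8096% + 0.3200 × 1.9200% = 7.8179%.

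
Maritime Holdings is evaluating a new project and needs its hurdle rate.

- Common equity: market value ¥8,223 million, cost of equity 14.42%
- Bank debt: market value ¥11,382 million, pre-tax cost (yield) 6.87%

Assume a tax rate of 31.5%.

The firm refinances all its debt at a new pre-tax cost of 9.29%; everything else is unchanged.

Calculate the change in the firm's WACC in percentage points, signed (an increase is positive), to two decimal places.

Current WACC:
Total capital V = 8223 + 11382 = 19605.
Equity: weight = 8223/19605 = 0.4194; cost = 14.42%.
Bank debt: weight = 11382/19605 = 0.5806; after-tax cost = 6.87% × (1 − 31.5%) = 4.7060%.
WACC = 0.4194 × 14.4200% + 0.5806 × 4.7060% = 8.7804%.
After the change:
Total capital V = 8223 + 11382 = 19605.
Equity: weight = 8223/19605 = 0.4194; cost = 14.42%.
Bank debt: weight = 11382/19605 = 0.5806; after-tax cost = 9.29% × (1 − 31.5%) = 6.3636%.
WACC = 0.4194 × 14.4200% + 0.5806 × 6.3636% = 9.7428%.
Change in WACC = 9.7428% − 8.7804% = 0.9624 pp.

+0.96 pp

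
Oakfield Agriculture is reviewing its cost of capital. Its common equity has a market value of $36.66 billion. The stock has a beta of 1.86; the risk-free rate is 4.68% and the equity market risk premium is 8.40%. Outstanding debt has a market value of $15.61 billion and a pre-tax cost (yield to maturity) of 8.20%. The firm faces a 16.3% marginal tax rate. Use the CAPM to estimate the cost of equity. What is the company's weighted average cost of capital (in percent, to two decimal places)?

Cost of equity via CAPM: Re = 4.68% + 1.86 × 8.4% = 20.3040%.
Total capital V = 36.66 + 15.61 = 52.27.
Equity: weight = 36.66/52.27 = 0.7014; cost = 20.304%.
Debt: weight = 15.61/52.27 = 0.2986; after-tax cost = 8.2% × (1 − 16.3%) = 6.8634%.
WACC = 0.7014 × 20.3040% + 0.2986 × 6.8634% = 16.2901%.

16.29%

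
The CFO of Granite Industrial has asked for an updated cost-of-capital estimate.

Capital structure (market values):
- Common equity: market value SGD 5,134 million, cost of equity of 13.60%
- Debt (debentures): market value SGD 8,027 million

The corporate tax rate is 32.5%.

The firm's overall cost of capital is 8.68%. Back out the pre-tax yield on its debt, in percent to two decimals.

Total capital V = 5134 + 8027 = 13161.
Equity weight = 5134/13161 = 0.3901.
Debentures weight = 8027/13161 = 0.6099.
Equity contribution = 0.3901 × 13.6% = 5.3053%.
Remaining for debt = 8.68% − 5.3053% = 3.3747%.
Rd × (1 − 32.5%) × 0.6099 = 3.3747%  ⇒  Rd = 8.1973%.

8.20%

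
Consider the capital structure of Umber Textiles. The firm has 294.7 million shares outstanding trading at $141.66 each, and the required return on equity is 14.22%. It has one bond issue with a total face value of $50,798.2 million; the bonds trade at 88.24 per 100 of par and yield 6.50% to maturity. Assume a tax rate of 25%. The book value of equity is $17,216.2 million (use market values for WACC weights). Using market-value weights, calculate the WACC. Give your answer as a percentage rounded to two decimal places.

9.38%

Market value of equity E = 141.66 × 294.7m = 41747.202m. Market value of debt D = 50798.2m × 88.24/100 = 44824.33168m.
Total capital V = 41747.202 + 44824.33168 = 86571.53368.
Equity: weight = 41747.202/86571.53368 = 0.4822; cost = 14.22%.
Bonds outstanding: weight = 44824.33168/86571.53368 = 0.5178; after-tax cost = 6.5% × (1 − 25%) = 4.8750%.
WACC = 0.4822 × 14.2200% + 0.5178 × 4.8750% = 9.3814%.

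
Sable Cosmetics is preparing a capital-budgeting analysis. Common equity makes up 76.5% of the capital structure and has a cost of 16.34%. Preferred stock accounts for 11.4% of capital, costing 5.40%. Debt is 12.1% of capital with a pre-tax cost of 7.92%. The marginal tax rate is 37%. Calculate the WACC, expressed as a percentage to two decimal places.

After-tax cost of debt = 7.92% × (1 − 37%) = 4.9896%.
WACC = 0.765 × 16.3400% + 0.114 × 5.4000% + 0.121 × 4.9896% = 13.7194%.

13.72%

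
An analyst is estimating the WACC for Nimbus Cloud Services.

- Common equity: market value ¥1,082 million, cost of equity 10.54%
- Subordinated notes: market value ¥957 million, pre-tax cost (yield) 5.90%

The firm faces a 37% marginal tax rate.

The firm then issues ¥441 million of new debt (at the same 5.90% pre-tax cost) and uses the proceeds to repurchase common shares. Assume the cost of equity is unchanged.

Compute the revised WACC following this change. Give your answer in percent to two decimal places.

After the change:
Total capital V = 641 + 1398 = 2039.
Equity: weight = 641/2039 = 0.3144; cost = 10.54%.
Subordinated notes: weight = 1398/2039 = 0.6856; after-tax cost = 5.9% × (1 − 37%) = 3.7170%.
WACC = 0.3144 × 10.5400% + 0.6856 × 3.7170% = 5.8619%.

5.86%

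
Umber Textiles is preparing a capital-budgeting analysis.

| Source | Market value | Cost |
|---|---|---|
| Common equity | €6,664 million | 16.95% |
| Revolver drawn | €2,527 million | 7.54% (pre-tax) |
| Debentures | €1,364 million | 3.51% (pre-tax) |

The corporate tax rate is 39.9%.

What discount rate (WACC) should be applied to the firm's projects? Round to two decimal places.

12.06%

Total capital V = 6664 + 2527 + 1364 = 10555.
Equity: weight = 6664/10555 = 0.6314; cost = 16.95%.
Revolver drawn: weight = 2527/10555 = 0.2394; after-tax cost = 7.54% × (1 − 39.9%) = 4.5315%.
Debentures: weight = 1364/10555 = 0.1292; after-tax cost = 3.51% × (1 − 39.9%) = 2.1095%.
WACC = 0.6314 × 16.9500% + 0.2394 × 4.5315% + 0.1292 × 2.1095% = 12.0591%.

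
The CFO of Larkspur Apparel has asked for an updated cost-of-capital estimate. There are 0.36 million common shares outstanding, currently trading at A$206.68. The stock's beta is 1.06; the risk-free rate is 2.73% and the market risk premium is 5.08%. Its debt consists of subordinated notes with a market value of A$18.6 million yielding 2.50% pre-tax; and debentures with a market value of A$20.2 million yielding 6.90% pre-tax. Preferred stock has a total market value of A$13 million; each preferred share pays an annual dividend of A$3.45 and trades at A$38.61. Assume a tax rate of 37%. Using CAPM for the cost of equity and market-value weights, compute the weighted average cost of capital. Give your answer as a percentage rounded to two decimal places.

6.63%

Cost of equity via CAPM: Re = 2.73% + 1.06 × 5.08% = 8.1148%.
Cost of preferred: Rp = 3.45 / 38.61 = 8.9355%.
Market value of equity E = 206.68 × 0.36m = 74.4048m.
Total capital V = 74.4048 + 13 + 18.6 + 20.2 = 126.2048.
Equity: weight = 74.4048/126.2048 = 0.5896; cost = 8.1148%.
Preferred: weight = 13/126.2048 = 0.1030; cost = 8.9355%.
Subordinated notes: weight = 18.6/126.2048 = 0.1474; after-tax cost = 2.5% × (1 − 37%) = 1.5750%.
Debentures: weight = 20.2/126.2048 = 0.1601; after-tax cost = 6.9% × (1 − 37%) = 4.3470%.
WACC = 0.5896 × 8.1148% + 0.1030 × 8.9355% + 0.1474 × 1.5750% + 0.1601 × 4.3470% = 6.6324%.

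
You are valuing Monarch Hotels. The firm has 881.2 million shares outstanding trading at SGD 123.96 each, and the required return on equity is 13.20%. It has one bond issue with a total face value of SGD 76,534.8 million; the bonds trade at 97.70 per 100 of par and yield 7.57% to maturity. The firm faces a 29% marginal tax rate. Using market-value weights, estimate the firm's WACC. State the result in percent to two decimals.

10.02%

Market value of equity E = 123.96 × 881.2m = 109233.552m. Market value of debt D = 76534.8m × 97.7/100 = 74774.4996m.
Total capital V = 109233.552 + 74774.4996 = 184008.0516.
Equity: weight = 109233.552/184008.0516 = 0.5936; cost = 13.2%.
Bonds outstanding: weight = 74774.4996/184008.0516 = 0.4064; after-tax cost = 7.57% × (1 − 29%) = 5.3747%.
WACC = 0.5936 × 13.2000% + 0.4064 × 5.3747% = 10.0201%.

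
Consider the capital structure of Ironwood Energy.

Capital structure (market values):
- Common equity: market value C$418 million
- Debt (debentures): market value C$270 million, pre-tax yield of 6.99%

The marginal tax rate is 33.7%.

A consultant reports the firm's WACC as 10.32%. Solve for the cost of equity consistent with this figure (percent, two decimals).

Total capital V = 418 + 270 = 688.
Equity weight = 418/688 = 0.6076.
Debentures weight = 270/688 = 0.3924.
Debt contribution = 0.3924 × 6.99% × (1 − 33.7%) = 1.8187%.
Required equity contribution = 10.32% − 1.8187% = 8.5013%.
Re = 8.5013% / 0.6076 = 13.9925%.

13.99%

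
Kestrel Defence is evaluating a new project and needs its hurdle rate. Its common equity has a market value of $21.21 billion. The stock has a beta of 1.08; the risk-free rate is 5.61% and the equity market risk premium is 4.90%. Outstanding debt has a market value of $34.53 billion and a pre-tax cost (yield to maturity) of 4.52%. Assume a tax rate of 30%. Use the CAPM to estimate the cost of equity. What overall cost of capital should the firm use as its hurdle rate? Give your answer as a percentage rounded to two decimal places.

Cost of equity via CAPM: Re = 5.61% + 1.08 × 4.9% = 10.9020%.
Total capital V = 21.21 + 34.53 = 55.74.
Equity: weight = 21.21/55.74 = 0.3805; cost = 10.902%.
Debt: weight = 34.53/55.74 = 0.6195; after-tax cost = 4.52% × (1 − 30%) = 3.1640%.
WACC = 0.3805 × 10.9020% + 0.6195 × 3.1640% = 6.1084%.

6.11%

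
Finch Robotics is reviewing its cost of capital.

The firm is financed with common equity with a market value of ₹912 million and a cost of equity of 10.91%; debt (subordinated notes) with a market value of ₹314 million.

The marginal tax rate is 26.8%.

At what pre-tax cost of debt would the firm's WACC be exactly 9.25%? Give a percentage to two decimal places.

Total capital V = 912 + 314 = 1226.
Equity weight = 912/1226 = 0.7439.
Subordinated notes weight = 314/1226 = 0.2561.
Equity contribution = 0.7439 × 10.91% = 8.1158%.
Remaining for debt = 9.25% − 8.1158% = 1.1342%.
Rd × (1 − 26.8%) × 0.2561 = 1.1342%  ⇒  Rd = 6.0500%.

6.05%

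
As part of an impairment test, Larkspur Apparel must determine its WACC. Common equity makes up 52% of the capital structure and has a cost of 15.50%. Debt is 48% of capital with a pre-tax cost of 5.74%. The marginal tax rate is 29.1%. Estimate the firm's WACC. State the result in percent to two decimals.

10.01%

After-tax cost of debt = 5.74% × (1 − 29.1%) = 4.0697%.
WACC = 0.520 × 15.5000% + 0.480 × 4.0697% = 10.0134%.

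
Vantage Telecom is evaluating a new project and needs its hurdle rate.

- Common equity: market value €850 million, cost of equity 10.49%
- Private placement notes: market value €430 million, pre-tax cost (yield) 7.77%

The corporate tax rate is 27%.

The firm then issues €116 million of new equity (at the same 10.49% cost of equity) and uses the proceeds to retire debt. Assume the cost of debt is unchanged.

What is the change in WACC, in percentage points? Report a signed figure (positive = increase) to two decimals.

+0.44 pp

Current WACC:
Total capital V = 850 + 430 = 1280.
Equity: weight = 850/1280 = 0.6641; cost = 10.49%.
Private placement notes: weight = 430/1280 = 0.3359; after-tax cost = 7.77% × (1 − 27%) = 5.6721%.
WACC = 0.6641 × 10.4900% + 0.3359 × 5.6721% = 8.8715%.
After the change:
Total capital V = 966 + 314 = 1280.
Equity: weight = 966/1280 = 0.7547; cost = 10.49%.
Private placement notes: weight = 314/1280 = 0.2453; after-tax cost = 7.77% × (1 − 27%) = 5.6721%.
WACC = 0.7547 × 10.4900% + 0.2453 × 5.6721% = 9.3081%.
Change in WACC = 9.3081% − 8.8715% = 0.4366 pp.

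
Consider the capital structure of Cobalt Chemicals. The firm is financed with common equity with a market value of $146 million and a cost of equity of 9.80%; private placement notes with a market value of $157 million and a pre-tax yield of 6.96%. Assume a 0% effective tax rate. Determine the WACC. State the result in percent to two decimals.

8.33%

Total capital V = 146 + 157 = 303.
Equity: weight = 146/303 = 0.4818; cost = 9.8%.
Private placement notes: weight = 157/303 = 0.5182; after-tax cost = 6.96% × (1 − 0%) = 6.9600%.
WACC = 0.4818 × 9.8000% + 0.5182 × 6.9600% = 8.3284%.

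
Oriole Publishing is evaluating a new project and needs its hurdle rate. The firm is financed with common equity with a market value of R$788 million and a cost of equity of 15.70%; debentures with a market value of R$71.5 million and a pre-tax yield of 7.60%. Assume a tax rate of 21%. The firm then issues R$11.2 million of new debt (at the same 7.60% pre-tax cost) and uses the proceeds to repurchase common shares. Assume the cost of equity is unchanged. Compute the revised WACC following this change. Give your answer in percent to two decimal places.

14.77%

After the change:
Total capital V = 776.8 + 82.7 = 859.5.
Equity: weight = 776.8/859.5 = 0.9038; cost = 15.7%.
Debentures: weight = 82.7/859.5 = 0.0962; after-tax cost = 7.6% × (1 − 21%) = 6.0040%.
WACC = 0.9038 × 15.7000% + 0.0962 × 6.0040% = 14.7671%.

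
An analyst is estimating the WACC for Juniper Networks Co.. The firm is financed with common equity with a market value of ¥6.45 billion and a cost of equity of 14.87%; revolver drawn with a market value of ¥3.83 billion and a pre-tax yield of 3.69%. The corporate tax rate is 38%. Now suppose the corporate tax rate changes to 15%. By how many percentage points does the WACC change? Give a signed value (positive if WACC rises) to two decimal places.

+0.32 pp

Current WACC:
Total capital V = 6.45 + 3.83 = 10.28.
Equity: weight = 6.45/10.28 = 0.6274; cost = 14.87%.
Revolver drawn: weight = 3.83/10.28 = 0.3726; after-tax cost = 3.69% × (1 − 38%) = 2.2878%.
WACC = 0.6274 × 14.8700% + 0.3726 × 2.2878% = 10.1823%.
After the change:
Total capital V = 6.45 + 3.83 = 10.28.
Equity: weight = 6.45/10.28 = 0.6274; cost = 14.87%.
Revolver drawn: weight = 3.83/10.28 = 0.3726; after-tax cost = 3.69% × (1 − 15%) = 3.1365%.
WACC = 0.6274 × 14.8700% + 0.3726 × 3.1365% = 10.4985%.
Change in WACC = 10.4985% − 10.1823% = 0.3162 pp.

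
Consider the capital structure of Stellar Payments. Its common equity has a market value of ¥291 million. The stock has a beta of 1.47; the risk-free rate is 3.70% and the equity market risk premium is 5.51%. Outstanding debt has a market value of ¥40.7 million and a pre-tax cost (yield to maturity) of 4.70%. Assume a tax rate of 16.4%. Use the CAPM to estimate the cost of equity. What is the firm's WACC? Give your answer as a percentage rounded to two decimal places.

10.83%

Cost of equity via CAPM: Re = 3.7% + 1.47 × 5.51% = 11.7997%.
Total capital V = 291 + 40.7 = 331.7.
Equity: weight = 291/331.7 = 0.8773; cost = 11.7997%.
Debt: weight = 40.7/331.7 = 0.1227; after-tax cost = 4.7% × (1 − 16.4%) = 3.9292%.
WACC = 0.8773 × 11.7997% + 0.1227 × 3.9292% = 10.8340%.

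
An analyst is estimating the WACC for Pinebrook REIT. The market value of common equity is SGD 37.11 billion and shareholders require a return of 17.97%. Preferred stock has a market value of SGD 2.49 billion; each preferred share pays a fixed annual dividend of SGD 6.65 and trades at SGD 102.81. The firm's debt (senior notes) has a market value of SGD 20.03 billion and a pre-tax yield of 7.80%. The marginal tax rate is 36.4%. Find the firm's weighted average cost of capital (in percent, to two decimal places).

13.12%

Cost of preferred: Rp = 6.65 / 102.81 = 6.4682%.
Total capital V = 37.11 + 2.49 + 20.03 = 59.63.
Equity: weight = 37.11/59.63 = 0.6223; cost = 17.97%.
Preferred: weight = 2.49/59.63 = 0.0418; cost = 6.4682%.
Senior notes: weight = 20.03/59.63 = 0.3359; after-tax cost = 7.8% × (1 − 36.4%) = 4.9608%.
WACC = 0.6223 × 17.9700% + 0.0418 × 6.4682% + 0.3359 × 4.9608% = 13.1199%.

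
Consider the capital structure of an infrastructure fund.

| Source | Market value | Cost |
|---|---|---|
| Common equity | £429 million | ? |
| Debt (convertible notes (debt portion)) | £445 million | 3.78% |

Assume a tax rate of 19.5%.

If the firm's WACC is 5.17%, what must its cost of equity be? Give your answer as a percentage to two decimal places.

Total capital V = 429 + 445 = 874.
Equity weight = 429/874 = 0.4908.
Convertible notes (debt portion) weight = 445/874 = 0.5092.
Debt contribution = 0.5092 × 3.78% × (1 − 19.5%) = 1.5493%.
Required equity contribution = 5.17% − 1.5493% = 3.6207%.
Re = 3.6207% / 0.4908 = 7.3764%.

7.38%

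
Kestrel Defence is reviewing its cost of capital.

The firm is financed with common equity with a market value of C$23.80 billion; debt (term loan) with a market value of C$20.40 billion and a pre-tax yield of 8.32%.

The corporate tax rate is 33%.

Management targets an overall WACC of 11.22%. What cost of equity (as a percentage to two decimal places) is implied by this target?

16.06%

Total capital V = 23.8 + 20.4 = 44.2.
Equity weight = 23.8/44.2 = 0.5385.
Term loan weight = 20.4/44.2 = 0.4615.
Debt contribution = 0.4615 × 8.32% × (1 − 33%) = 2.5728%.
Required equity contribution = 11.22% − 2.5728% = 8.6472%.
Re = 8.6472% / 0.5385 = 16.0591%.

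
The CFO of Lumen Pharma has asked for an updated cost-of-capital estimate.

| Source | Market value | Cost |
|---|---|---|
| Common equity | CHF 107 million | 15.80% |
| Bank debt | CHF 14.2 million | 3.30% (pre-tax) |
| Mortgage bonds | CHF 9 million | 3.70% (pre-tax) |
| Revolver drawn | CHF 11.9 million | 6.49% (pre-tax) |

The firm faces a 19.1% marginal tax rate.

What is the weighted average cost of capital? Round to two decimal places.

Total capital V = 107 + 14.2 + 9 + 11.9 = 142.1.
Equity: weight = 107/142.1 = 0.7530; cost = 15.8%.
Bank debt: weight = 14.2/142.1 = 0.0999; after-tax cost = 3.3% × (1 − 19.1%) = 2.6697%.
Mortgage bonds: weight = 9/142.1 = 0.0633; after-tax cost = 3.7% × (1 − 19.1%) = 2.9933%.
Revolver drawn: weight = 11.9/142.1 = 0.0837; after-tax cost = 6.49% × (1 − 19.1%) = 5.2504%.
WACC = 0.7530 × 15.8000% + 0.0999 × 2.6697% + 0.0633 × 2.9933% + 0.0837 × 5.2504% = 12.7933%.

12.79%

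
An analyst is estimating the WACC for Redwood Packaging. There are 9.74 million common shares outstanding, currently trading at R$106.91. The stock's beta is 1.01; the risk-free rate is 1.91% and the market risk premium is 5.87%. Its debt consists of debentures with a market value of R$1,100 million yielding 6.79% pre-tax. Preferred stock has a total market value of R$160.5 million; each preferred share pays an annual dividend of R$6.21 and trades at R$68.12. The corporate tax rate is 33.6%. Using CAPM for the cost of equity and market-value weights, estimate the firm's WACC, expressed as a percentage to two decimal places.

6.34%

Cost of equity via CAPM: Re = 1.91% + 1.01 × 5.87% = 7.8387%.
Cost of preferred: Rp = 6.21 / 68.12 = 9.1163%.
Market value of equity E = 106.91 × 9.74m = 1041.3034m.
Total capital V = 1041.3034 + 160.5 + 1100 = 2301.8034.
Equity: weight = 1041.3034/2301.8034 = 0.4524; cost = 7.8387%.
Preferred: weight = 160.5/2301.8034 = 0.0697; cost = 9.1163%.
Debentures: weight = 1100/2301.8034 = 0.4779; after-tax cost = 6.79% × (1 − 33.6%) = 4.5086%.
WACC = 0.4524 × 7.8387% + 0.0697 × 9.1163% + 0.4779 × 4.5086% = 6.3364%.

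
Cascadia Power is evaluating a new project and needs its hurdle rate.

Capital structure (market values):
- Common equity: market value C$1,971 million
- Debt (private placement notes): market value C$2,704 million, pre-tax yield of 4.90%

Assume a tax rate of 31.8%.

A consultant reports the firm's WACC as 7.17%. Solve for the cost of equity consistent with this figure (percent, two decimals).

Total capital V = 1971 + 2704 = 4675.
Equity weight = 1971/4675 = 0.4216.
Private placement notes weight = 2704/4675 = 0.5784.
Debt contribution = 0.5784 × 4.9% × (1 − 31.8%) = 1.9329%.
Required equity contribution = 7.17% − 1.9329% = 5.2371%.
Re = 5.2371% / 0.4216 = 12.4219%.

12.42%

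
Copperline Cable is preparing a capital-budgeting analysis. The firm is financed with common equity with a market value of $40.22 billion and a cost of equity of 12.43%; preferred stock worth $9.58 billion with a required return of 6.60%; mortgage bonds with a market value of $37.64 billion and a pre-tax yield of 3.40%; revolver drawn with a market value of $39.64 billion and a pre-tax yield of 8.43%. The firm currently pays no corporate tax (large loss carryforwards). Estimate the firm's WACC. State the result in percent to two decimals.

8.07%

Total capital V = 40.22 + 9.58 + 37.64 + 39.64 = 127.08.
Equity: weight = 40.22/127.08 = 0.3165; cost = 12.43%.
Preferred: weight = 9.58/127.08 = 0.0754; cost = 6.6%.
Mortgage bonds: weight = 37.64/127.08 = 0.2962; after-tax cost = 3.4% × (1 − 0%) = 3.4000%.
Revolver drawn: weight = 39.64/127.08 = 0.3119; after-tax cost = 8.43% × (1 − 0%) = 8.4300%.
WACC = 0.3165 × 12.4300% + 0.0754 × 6.6000% + 0.2962 × 3.4000% + 0.3119 × 8.4300% = 8.0682%.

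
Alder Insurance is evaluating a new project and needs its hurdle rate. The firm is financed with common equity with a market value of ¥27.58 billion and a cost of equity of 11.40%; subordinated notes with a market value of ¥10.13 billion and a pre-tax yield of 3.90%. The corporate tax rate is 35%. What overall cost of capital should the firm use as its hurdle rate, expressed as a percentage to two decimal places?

Total capital V = 27.58 + 10.13 = 37.71.
Equity: weight = 27.58/37.71 = 0.7314; cost = 11.4%.
Subordinated notes: weight = 10.13/37.71 = 0.2686; after-tax cost = 3.9% × (1 − 35%) = 2.5350%.
WACC = 0.7314 × 11.4000% + 0.2686 × 2.5350% = 9.0186%.

9.02%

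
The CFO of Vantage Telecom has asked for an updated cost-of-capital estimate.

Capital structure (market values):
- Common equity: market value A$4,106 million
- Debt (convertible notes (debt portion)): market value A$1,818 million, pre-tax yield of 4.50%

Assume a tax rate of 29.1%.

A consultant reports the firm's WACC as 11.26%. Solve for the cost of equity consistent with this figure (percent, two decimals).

Total capital V = 4106 + 1818 = 5924.
Equity weight = 4106/5924 = 0.6931.
Convertible notes (debt portion) weight = 1818/5924 = 0.3069.
Debt contribution = 0.3069 × 4.5% × (1 − 29.1%) = 0.9791%.
Required equity contribution = 11.26% − 0.9791% = 10.2809%.
Re = 10.2809% / 0.6931 = 14.8329%.

14.83%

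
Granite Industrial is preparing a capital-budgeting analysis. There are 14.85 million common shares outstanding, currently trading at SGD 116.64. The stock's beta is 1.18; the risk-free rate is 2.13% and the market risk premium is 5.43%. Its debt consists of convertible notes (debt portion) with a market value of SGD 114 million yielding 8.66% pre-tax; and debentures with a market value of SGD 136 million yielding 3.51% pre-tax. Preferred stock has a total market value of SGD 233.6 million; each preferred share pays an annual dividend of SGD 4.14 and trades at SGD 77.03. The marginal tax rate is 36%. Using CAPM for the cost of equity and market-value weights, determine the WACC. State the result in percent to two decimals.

7.66%

Cost of equity via CAPM: Re = 2.13% + 1.18 × 5.43% = 8.5374%.
Cost of preferred: Rp = 4.14 / 77.03 = 5.3745%.
Market value of equity E = 116.64 × 14.85m = 1732.104m.
Total capital V = 1732.104 + 233.6 + 114 + 136 = 2215.704.
Equity: weight = 1732.104/2215.704 = 0.7817; cost = 8.5374%.
Preferred: weight = 233.6/2215.704 = 0.1054; cost = 5.3745%.
Convertible notes (debt portion): weight = 114/2215.704 = 0.0515; after-tax cost = 8.66% × (1 − 36%) = 5.5424%.
Debentures: weight = 136/2215.704 = 0.0614; after-tax cost = 3.51% × (1 − 36%) = 2.2464%.
WACC = 0.7817 × 8.5374% + 0.1054 × 5.3745% + 0.0515 × 5.5424% + 0.0614 × 2.2464% = 7.6637%.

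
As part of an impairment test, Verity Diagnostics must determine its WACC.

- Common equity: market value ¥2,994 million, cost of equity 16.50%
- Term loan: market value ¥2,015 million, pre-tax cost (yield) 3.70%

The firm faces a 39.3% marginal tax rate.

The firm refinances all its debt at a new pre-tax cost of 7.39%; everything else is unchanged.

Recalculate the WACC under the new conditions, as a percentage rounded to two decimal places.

After the change:
Total capital V = 2994 + 2015 = 5009.
Equity: weight = 2994/5009 = 0.5977; cost = 16.5%.
Term loan: weight = 2015/5009 = 0.4023; after-tax cost = 7.39% × (1 − 39.3%) = 4.4857%.
WACC = 0.5977 × 16.5000% + 0.4023 × 4.4857% = 11.6669%.

11.67%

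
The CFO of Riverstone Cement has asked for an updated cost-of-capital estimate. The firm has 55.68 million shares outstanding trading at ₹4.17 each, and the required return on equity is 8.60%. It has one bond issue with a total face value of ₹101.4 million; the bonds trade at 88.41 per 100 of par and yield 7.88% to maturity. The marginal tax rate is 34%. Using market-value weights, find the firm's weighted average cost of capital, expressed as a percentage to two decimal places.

7.65%

Market value of equity E = 4.17 × 55.68m = 232.1856m. Market value of debt D = 101.4m × 88.41/100 = 89.64774m.
Total capital V = 232.1856 + 89.64774 = 321.83334.
Equity: weight = 232.1856/321.83334 = 0.7214; cost = 8.6%.
Bonds outstanding: weight = 89.64774/321.83334 = 0.2786; after-tax cost = 7.88% × (1 − 34%) = 5.2008%.
WACC = 0.7214 × 8.6000% + 0.2786 × 5.2008% = 7.6531%.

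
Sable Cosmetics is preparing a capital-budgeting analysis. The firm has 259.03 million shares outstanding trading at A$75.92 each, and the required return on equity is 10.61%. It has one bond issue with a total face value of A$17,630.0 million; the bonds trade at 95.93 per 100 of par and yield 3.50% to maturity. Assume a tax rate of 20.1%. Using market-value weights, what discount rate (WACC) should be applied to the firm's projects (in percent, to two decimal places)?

7.00%

Market value of equity E = 75.92 × 259.03m = 19665.5576m. Market value of debt D = 17630m × 95.93/100 = 16912.459m.
Total capital V = 19665.5576 + 16912.459 = 36578.0166.
Equity: weight = 19665.5576/36578.0166 = 0.5376; cost = 10.61%.
Bonds outstanding: weight = 16912.459/36578.0166 = 0.4624; after-tax cost = 3.5% × (1 − 20.1%) = 2.7965%.
WACC = 0.5376 × 10.6100% + 0.4624 × 2.7965% = 6.9973%.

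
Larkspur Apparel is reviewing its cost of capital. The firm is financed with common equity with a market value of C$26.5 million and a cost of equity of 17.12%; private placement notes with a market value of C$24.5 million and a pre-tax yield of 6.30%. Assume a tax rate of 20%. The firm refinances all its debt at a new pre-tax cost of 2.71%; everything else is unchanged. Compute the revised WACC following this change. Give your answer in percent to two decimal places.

After the change:
Total capital V = 26.5 + 24.5 = 51.
Equity: weight = 26.5/51 = 0.5196; cost = 17.12%.
Private placement notes: weight = 24.5/51 = 0.4804; after-tax cost = 2.71% × (1 − 20%) = 2.1680%.
WACC = 0.5196 × 17.1200% + 0.4804 × 2.1680% = 9.9372%.

9.94%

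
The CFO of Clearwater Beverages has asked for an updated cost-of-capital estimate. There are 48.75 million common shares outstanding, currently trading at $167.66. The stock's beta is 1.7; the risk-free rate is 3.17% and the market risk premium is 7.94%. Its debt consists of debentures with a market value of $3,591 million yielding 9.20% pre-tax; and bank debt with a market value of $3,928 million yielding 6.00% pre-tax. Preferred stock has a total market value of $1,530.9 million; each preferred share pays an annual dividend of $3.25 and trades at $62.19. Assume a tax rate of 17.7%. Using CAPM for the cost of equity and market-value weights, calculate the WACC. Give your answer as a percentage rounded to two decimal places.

11.08%

Cost of equity via CAPM: Re = 3.17% + 1.7 × 7.94% = 16.6680%.
Cost of preferred: Rp = 3.25 / 62.19 = 5.2259%.
Market value of equity E = 167.66 × 48.75m = 8173.425m.
Total capital V = 8173.425 + 1530.9 + 3591 + 3928 = 17223.325.
Equity: weight = 8173.425/17223.325 = 0.4746; cost = 16.668%.
Preferred: weight = 1530.9/17223.325 = 0.0889; cost = 5.2259%.
Debentures: weight = 3591/17223.325 = 0.2085; after-tax cost = 9.2% × (1 − 17.7%) = 7.5716%.
Bank debt: weight = 3928/17223.325 = 0.2281; after-tax cost = 6% × (1 − 17.7%) = 4.9380%.
WACC = 0.4746 × 16.6680% + 0.0889 × 5.2259% + 0.2085 × 7.5716% + 0.2281 × 4.9380% = 11.0792%.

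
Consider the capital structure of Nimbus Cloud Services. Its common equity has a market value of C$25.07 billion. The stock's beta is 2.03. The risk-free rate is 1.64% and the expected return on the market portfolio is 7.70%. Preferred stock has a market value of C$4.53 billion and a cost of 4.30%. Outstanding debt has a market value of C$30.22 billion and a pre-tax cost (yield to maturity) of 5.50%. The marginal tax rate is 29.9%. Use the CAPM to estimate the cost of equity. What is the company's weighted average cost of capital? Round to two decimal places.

Market risk premium = 7.7% − 1.64% = 6.06%.
Cost of equity via CAPM: Re = 1.64% + 2.03 × 6.06% = 13.9418%.
Total capital V = 25.07 + 4.53 + 30.22 = 59.82.
Equity: weight = 25.07/59.82 = 0.4191; cost = 13.9418%.
Preferred: weight = 4.53/59.82 = 0.0757; cost = 4.3%.
Debt: weight = 30.22/59.82 = 0.5052; after-tax cost = 5.5% × (1 − 29.9%) = 3.8555%.
WACC = 0.4191 × 13.9418% + 0.0757 × 4.3000% + 0.5052 × 3.8555% = 8.1162%.

8.12%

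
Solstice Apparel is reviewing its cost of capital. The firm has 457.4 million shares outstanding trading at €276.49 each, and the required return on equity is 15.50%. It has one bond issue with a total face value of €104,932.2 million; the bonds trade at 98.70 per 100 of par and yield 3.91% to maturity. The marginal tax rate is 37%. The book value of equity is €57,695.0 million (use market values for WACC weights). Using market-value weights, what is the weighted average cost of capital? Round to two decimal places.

Market value of equity E = 276.49 × 457.4m = 126466.526m. Market value of debt D = 104932.2m × 98.7/100 = 103568.0814m.
Total capital V = 126466.526 + 103568.0814 = 230034.6074.
Equity: weight = 126466.526/230034.6074 = 0.5498; cost = 15.5%.
Bonds outstanding: weight = 103568.0814/230034.6074 = 0.4502; after-tax cost = 3.91% × (1 − 37%) = 2.4633%.
WACC = 0.5498 × 15.5000% + 0.4502 × 2.4633% = 9.6305%.

9.63%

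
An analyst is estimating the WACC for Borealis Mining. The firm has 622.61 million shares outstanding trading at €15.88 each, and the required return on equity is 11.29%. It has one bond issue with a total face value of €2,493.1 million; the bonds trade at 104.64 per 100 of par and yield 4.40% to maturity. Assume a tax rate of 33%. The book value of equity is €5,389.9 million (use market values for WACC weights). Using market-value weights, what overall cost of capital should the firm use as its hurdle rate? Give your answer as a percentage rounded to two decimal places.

9.55%

Market value of equity E = 15.88 × 622.61m = 9887.0468m. Market value of debt D = 2493.1m × 104.64/100 = 2608.77984m.
Total capital V = 9887.0468 + 2608.77984 = 12495.82664.
Equity: weight = 9887.0468/12495.82664 = 0.7912; cost = 11.29%.
Bonds outstanding: weight = 2608.77984/12495.82664 = 0.2088; after-tax cost = 4.4% × (1 − 33%) = 2.9480%.
WACC = 0.7912 × 11.2900% + 0.2088 × 2.9480% = 9.5484%.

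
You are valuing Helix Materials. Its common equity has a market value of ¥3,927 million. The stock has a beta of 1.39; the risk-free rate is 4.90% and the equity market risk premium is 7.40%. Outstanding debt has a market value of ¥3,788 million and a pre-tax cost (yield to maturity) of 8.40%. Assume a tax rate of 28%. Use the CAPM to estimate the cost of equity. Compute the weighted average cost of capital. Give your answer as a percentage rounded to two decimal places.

Cost of equity via CAPM: Re = 4.9% + 1.39 × 7.4% = 15.1860%.
Total capital V = 3927 + 3788 = 7715.
Equity: weight = 3927/7715 = 0.5090; cost = 15.186%.
Debt: weight = 3788/7715 = 0.4910; after-tax cost = 8.4% × (1 − 28%) = 6.0480%.
WACC = 0.5090 × 15.1860% + 0.4910 × 6.0480% = 10.6993%.

10.70%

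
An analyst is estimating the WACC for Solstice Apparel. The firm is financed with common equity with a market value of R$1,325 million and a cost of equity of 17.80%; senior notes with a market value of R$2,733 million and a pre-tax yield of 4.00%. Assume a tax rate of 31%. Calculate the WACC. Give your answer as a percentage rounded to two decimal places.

7.67%

Total capital V = 1325 + 2733 = 4058.
Equity: weight = 1325/4058 = 0.3265; cost = 17.8%.
Senior notes: weight = 2733/4058 = 0.6735; after-tax cost = 4% × (1 − 31%) = 2.7600%.
WACC = 0.3265 × 17.8000% + 0.6735 × 2.7600% = 7.6708%.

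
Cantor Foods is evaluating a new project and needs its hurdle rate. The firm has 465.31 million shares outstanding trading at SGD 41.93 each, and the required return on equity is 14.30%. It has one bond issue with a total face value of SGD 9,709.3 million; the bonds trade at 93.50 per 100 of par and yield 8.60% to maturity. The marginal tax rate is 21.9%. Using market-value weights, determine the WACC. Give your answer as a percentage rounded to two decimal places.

11.89%

Market value of equity E = 41.93 × 465.31m = 19510.4483m. Market value of debt D = 9709.3m × 93.5/100 = 9078.1955m.
Total capital V = 19510.4483 + 9078.1955 = 28588.6438.
Equity: weight = 19510.4483/28588.6438 = 0.6825; cost = 14.3%.
Bonds outstanding: weight = 9078.1955/28588.6438 = 0.3175; after-tax cost = 8.6% × (1 − 21.9%) = 6.7166%.
WACC = 0.6825 × 14.3000% + 0.3175 × 6.7166% = 11.8919%.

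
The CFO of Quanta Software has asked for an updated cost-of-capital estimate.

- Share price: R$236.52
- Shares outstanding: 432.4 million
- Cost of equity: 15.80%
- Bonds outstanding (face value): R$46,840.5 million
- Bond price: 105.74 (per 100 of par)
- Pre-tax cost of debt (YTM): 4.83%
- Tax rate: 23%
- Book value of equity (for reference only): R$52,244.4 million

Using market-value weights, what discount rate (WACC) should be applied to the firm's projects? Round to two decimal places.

Market value of equity E = 236.52 × 432.4m = 102271.248m. Market value of debt D = 46840.5m × 105.74/100 = 49529.1447m.
Total capital V = 102271.248 + 49529.1447 = 151800.3927.
Equity: weight = 102271.248/151800.3927 = 0.6737; cost = 15.8%.
Bonds outstanding: weight = 49529.1447/151800.3927 = 0.3263; after-tax cost = 4.83% × (1 − 23%) = 3.7191%.
WACC = 0.6737 × 15.8000% + 0.3263 × 3.7191% = 11.8583%.

11.86%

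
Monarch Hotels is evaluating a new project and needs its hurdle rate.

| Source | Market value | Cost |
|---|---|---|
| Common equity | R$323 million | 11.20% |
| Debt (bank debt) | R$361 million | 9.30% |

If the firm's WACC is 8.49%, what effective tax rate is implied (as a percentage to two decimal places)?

34.78%

Total capital V = 323 + 361 = 684.
Equity weight = 323/684 = 0.4722.
Bank debt weight = 361/684 = 0.5278.
Equity contribution = 0.4722 × 11.2% = 5.2889%.
Debt contribution must be 8.49% − 5.2889% = 3.2011%.
0.5278 × 9.3% × (1 − T) = 3.2011%  ⇒  (1 − T) = 0.6522.
T = 34.7821%.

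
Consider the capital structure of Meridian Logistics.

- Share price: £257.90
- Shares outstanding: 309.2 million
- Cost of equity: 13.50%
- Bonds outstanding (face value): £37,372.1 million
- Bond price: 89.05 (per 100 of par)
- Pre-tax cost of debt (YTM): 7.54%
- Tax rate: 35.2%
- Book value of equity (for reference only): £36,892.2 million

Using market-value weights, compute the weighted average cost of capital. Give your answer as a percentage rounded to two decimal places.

Market value of equity E = 257.9 × 309.2m = 79742.68m. Market value of debt D = 37372.1m × 89.05/100 = 33279.85505m.
Total capital V = 79742.68 + 33279.85505 = 113022.53505.
Equity: weight = 79742.68/113022.53505 = 0.7055; cost = 13.5%.
Bonds outstanding: weight = 33279.85505/113022.53505 = 0.2945; after-tax cost = 7.54% × (1 − 35.2%) = 4.8859%.
WACC = 0.7055 × 13.5000% + 0.2945 × 4.8859% = 10.9636%.

10.96%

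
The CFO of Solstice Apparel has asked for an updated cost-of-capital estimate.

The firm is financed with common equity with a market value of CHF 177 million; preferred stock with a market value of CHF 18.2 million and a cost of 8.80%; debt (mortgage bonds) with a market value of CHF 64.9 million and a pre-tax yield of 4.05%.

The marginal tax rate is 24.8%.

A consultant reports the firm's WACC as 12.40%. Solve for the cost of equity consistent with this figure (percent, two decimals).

16.20%

Total capital V = 177 + 18.2 + 64.9 = 260.1.
Equity weight = 177/260.1 = 0.6805.
Preferred weight = 18.2/260.1 = 0.0700.
Mortgage bonds weight = 64.9/260.1 = 0.2495.
Debt contribution = 0.2495 × 4.05% × (1 − 24.8%) = 0.7599%.
Preferred contribution = 0.0700 × 8.8% = 0.6158%.
Required equity contribution = 12.4% − 1.3757% = 11.0243%.
Re = 11.0243% / 0.6805 = 16.2001%.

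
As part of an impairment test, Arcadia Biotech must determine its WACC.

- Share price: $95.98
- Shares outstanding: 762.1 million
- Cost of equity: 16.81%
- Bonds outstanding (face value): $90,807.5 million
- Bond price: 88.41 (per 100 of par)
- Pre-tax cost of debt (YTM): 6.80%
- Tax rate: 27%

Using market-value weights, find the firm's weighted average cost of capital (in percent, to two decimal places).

Market value of equity E = 95.98 × 762.1m = 73146.358m. Market value of debt D = 90807.5m × 88.41/100 = 80282.91075m.
Total capital V = 73146.358 + 80282.91075 = 153429.26875.
Equity: weight = 73146.358/153429.26875 = 0.4767; cost = 16.81%.
Bonds outstanding: weight = 80282.91075/153429.26875 = 0.5233; after-tax cost = 6.8% × (1 − 27%) = 4.9640%.
WACC = 0.4767 × 16.8100% + 0.5233 × 4.9640% = 10.6115%.

10.61%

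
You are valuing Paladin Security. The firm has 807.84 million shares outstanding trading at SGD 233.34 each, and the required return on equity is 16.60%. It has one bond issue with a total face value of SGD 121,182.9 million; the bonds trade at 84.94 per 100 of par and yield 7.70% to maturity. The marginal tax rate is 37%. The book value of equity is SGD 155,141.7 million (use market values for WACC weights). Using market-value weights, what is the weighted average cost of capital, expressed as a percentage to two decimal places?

12.45%

Market value of equity E = 233.34 × 807.84m = 188501.3856m. Market value of debt D = 121182.9m × 84.94/100 = 102932.75526m.
Total capital V = 188501.3856 + 102932.75526 = 291434.14086.
Equity: weight = 188501.3856/291434.14086 = 0.6468; cost = 16.6%.
Bonds outstanding: weight = 102932.75526/291434.14086 = 0.3532; after-tax cost = 7.7% × (1 − 37%) = 4.8510%.
WACC = 0.6468 × 16.6000% + 0.3532 × 4.8510% = 12.4503%.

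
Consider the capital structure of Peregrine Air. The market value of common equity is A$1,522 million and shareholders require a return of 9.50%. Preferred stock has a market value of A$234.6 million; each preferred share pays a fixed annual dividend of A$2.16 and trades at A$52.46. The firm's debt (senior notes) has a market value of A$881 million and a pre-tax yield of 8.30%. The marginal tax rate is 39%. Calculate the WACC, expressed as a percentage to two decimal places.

7.54%

Cost of preferred: Rp = 2.16 / 52.46 = 4.1174%.
Total capital V = 1522 + 234.6 + 881 = 2637.6.
Equity: weight = 1522/2637.6 = 0.5770; cost = 9.5%.
Preferred: weight = 234.6/2637.6 = 0.0889; cost = 4.1174%.
Senior notes: weight = 881/2637.6 = 0.3340; after-tax cost = 8.3% × (1 − 39%) = 5.0630%.
WACC = 0.5770 × 9.5000% + 0.0889 × 4.1174% + 0.3340 × 5.0630% = 7.5392%.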